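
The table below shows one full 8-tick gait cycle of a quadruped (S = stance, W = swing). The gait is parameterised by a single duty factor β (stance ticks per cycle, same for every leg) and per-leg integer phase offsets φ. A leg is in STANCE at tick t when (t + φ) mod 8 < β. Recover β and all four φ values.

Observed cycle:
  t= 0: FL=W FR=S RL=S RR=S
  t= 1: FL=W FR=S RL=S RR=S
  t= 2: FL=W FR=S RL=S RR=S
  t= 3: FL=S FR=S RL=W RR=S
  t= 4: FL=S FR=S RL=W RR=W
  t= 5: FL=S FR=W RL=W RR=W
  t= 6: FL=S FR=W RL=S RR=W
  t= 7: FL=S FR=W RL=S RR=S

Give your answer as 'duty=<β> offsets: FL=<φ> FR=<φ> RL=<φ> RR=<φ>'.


duty β = stance ticks per leg = 5
FL: stance ticks = 5; W→S at t=3 → φ=5
FR: stance ticks = 5; W→S at t=0 → φ=0
RL: stance ticks = 5; W→S at t=6 → φ=2
RR: stance ticks = 5; W→S at t=7 → φ=1

duty=5 offsets: FL=5 FR=0 RL=2 RR=1


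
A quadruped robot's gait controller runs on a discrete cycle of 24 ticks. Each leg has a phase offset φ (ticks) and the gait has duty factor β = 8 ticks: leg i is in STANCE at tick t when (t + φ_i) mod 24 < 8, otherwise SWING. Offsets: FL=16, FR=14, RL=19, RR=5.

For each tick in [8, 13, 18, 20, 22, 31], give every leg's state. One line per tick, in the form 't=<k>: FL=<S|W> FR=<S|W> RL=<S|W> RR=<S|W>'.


t=8: phase=(0,22,3,13) vs β=8 → FL=S FR=W RL=S RR=W
t=13: phase=(5,3,8,18) vs β=8 → FL=S FR=S RL=W RR=W
t=18: phase=(10,8,13,23) vs β=8 → FL=W FR=W RL=W RR=W
t=20: phase=(12,10,15,1) vs β=8 → FL=W FR=W RL=W RR=S
t=22: phase=(14,12,17,3) vs β=8 → FL=W FR=W RL=W RR=S
t=31: phase=(23,21,2,12) vs β=8 → FL=W FR=W RL=S RR=W

t=8: FL=S FR=W RL=S RR=W
t=13: FL=S FR=S RL=W RR=W
t=18: FL=W FR=W RL=W RR=W
t=20: FL=W FR=W RL=W RR=S
t=22: FL=W FR=W RL=W RR=S
t=31: FL=W FR=W RL=S RR=W


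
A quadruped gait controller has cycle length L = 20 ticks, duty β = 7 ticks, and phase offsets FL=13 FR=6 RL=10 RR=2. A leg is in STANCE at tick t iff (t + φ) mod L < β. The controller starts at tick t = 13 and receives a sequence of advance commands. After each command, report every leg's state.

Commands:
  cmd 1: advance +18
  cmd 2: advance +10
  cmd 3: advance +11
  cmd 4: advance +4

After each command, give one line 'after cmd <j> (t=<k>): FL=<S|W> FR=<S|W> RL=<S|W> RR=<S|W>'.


after cmd 1 (t=31): FL=S FR=W RL=S RR=W
after cmd 2 (t=41): FL=W FR=W RL=W RR=S
after cmd 3 (t=52): FL=S FR=W RL=S RR=W
after cmd 4 (t=56): FL=W FR=S RL=S RR=W

start t=13: FL=S FR=W RL=S RR=W
cmd 1: advance +18 → t=31, phase=(4,17,1,13) → FL=S FR=W RL=S RR=W
cmd 2: advance +10 → t=41, phase=(14,7,11,3) → FL=W FR=W RL=W RR=S
cmd 3: advance +11 → t=52, phase=(5,18,2,14) → FL=S FR=W RL=S RR=W
cmd 4: advance +4 → t=56, phase=(9,2,6,18) → FL=W FR=S RL=S RR=W


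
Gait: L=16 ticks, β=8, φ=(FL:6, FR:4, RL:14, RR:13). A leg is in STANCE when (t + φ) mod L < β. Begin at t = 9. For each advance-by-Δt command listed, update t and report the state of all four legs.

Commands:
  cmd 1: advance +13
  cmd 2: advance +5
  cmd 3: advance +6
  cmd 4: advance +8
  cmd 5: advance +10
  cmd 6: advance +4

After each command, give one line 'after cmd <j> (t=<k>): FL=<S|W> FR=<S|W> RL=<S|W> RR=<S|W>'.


start t=9: FL=W FR=W RL=S RR=S
cmd 1: advance +13 → t=22, phase=(12,10,4,3) → FL=W FR=W RL=S RR=S
cmd 2: advance +5 → t=27, phase=(1,15,9,8) → FL=S FR=W RL=W RR=W
cmd 3: advance +6 → t=33, phase=(7,5,15,14) → FL=S FR=S RL=W RR=W
cmd 4: advance +8 → t=41, phase=(15,13,7,6) → FL=W FR=W RL=S RR=S
cmd 5: advance +10 → t=51, phase=(9,7,1,0) → FL=W FR=S RL=S RR=S
cmd 6: advance +4 → t=55, phase=(13,11,5,4) → FL=W FR=W RL=S RR=S

after cmd 1 (t=22): FL=W FR=W RL=S RR=S
after cmd 2 (t=27): FL=S FR=W RL=W RR=W
after cmd 3 (t=33): FL=S FR=S RL=W RR=W
after cmd 4 (t=41): FL=W FR=W RL=S RR=S
after cmd 5 (t=51): FL=W FR=S RL=S RR=S
after cmd 6 (t=55): FL=W FR=W RL=S RR=S


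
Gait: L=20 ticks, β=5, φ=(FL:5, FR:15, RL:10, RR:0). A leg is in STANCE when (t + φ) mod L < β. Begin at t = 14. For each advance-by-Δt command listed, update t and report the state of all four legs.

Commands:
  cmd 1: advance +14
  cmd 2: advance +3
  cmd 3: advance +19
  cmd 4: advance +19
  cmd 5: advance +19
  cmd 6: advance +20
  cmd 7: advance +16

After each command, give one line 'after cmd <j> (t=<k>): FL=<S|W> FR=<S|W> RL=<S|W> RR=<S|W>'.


start t=14: FL=W FR=W RL=S RR=W
cmd 1: advance +14 → t=28, phase=(13,3,18,8) → FL=W FR=S RL=W RR=W
cmd 2: advance +3 → t=31, phase=(16,6,1,11) → FL=W FR=W RL=S RR=W
cmd 3: advance +19 → t=50, phase=(15,5,0,10) → FL=W FR=W RL=S RR=W
cmd 4: advance +19 → t=69, phase=(14,4,19,9) → FL=W FR=S RL=W RR=W
cmd 5: advance +19 → t=88, phase=(13,3,18,8) → FL=W FR=S RL=W RR=W
cmd 6: advance +20 → t=108, phase=(13,3,18,8) → FL=W FR=S RL=W RR=W
cmd 7: advance +16 → t=124, phase=(9,19,14,4) → FL=W FR=W RL=W RR=S

after cmd 1 (t=28): FL=W FR=S RL=W RR=W
after cmd 2 (t=31): FL=W FR=W RL=S RR=W
after cmd 3 (t=50): FL=W FR=W RL=S RR=W
after cmd 4 (t=69): FL=W FR=S RL=W RR=W
after cmd 5 (t=88): FL=W FR=S RL=W RR=W
after cmd 6 (t=108): FL=W FR=S RL=W RR=W
after cmd 7 (t=124): FL=W FR=W RL=W RR=S


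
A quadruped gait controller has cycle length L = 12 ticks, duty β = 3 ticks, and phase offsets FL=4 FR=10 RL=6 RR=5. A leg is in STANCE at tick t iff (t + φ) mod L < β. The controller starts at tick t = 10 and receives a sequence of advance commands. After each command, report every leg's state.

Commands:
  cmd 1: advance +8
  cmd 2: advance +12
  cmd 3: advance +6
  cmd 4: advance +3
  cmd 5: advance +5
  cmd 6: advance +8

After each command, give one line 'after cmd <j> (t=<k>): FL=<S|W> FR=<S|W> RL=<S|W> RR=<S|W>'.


after cmd 1 (t=18): FL=W FR=W RL=S RR=W
after cmd 2 (t=30): FL=W FR=W RL=S RR=W
after cmd 3 (t=36): FL=W FR=W RL=W RR=W
after cmd 4 (t=39): FL=W FR=S RL=W RR=W
after cmd 5 (t=44): FL=S FR=W RL=S RR=S
after cmd 6 (t=52): FL=W FR=S RL=W RR=W

start t=10: FL=S FR=W RL=W RR=W
cmd 1: advance +8 → t=18, phase=(10,4,0,11) → FL=W FR=W RL=S RR=W
cmd 2: advance +12 → t=30, phase=(10,4,0,11) → FL=W FR=W RL=S RR=W
cmd 3: advance +6 → t=36, phase=(4,10,6,5) → FL=W FR=W RL=W RR=W
cmd 4: advance +3 → t=39, phase=(7,1,9,8) → FL=W FR=S RL=W RR=W
cmd 5: advance +5 → t=44, phase=(0,6,2,1) → FL=S FR=W RL=S RR=S
cmd 6: advance +8 → t=52, phase=(8,2,10,9) → FL=W FR=S RL=W RR=W


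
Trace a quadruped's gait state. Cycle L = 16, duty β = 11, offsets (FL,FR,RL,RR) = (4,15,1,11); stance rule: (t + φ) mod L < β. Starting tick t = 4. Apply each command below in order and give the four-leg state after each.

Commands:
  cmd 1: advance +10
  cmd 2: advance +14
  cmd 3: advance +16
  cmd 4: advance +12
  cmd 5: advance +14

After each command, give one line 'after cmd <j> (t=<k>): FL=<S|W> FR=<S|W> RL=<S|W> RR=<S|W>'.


start t=4: FL=S FR=S RL=S RR=W
cmd 1: advance +10 → t=14, phase=(2,13,15,9) → FL=S FR=W RL=W RR=S
cmd 2: advance +14 → t=28, phase=(0,11,13,7) → FL=S FR=W RL=W RR=S
cmd 3: advance +16 → t=44, phase=(0,11,13,7) → FL=S FR=W RL=W RR=S
cmd 4: advance +12 → t=56, phase=(12,7,9,3) → FL=W FR=S RL=S RR=S
cmd 5: advance +14 → t=70, phase=(10,5,7,1) → FL=S FR=S RL=S RR=S

after cmd 1 (t=14): FL=S FR=W RL=W RR=S
after cmd 2 (t=28): FL=S FR=W RL=W RR=S
after cmd 3 (t=44): FL=S FR=W RL=W RR=S
after cmd 4 (t=56): FL=W FR=S RL=S RR=S
after cmd 5 (t=70): FL=S FR=S RL=S RR=S


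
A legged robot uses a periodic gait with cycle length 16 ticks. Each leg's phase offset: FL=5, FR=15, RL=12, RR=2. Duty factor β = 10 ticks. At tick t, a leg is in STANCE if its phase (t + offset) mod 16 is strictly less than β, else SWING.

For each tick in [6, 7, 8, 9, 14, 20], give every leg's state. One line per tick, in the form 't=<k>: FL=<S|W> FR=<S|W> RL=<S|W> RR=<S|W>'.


t=6: FL=W FR=S RL=S RR=S
t=7: FL=W FR=S RL=S RR=S
t=8: FL=W FR=S RL=S RR=W
t=9: FL=W FR=S RL=S RR=W
t=14: FL=S FR=W RL=W RR=S
t=20: FL=S FR=S RL=S RR=S

t=6: phase=(11,5,2,8) vs β=10 → FL=W FR=S RL=S RR=S
t=7: phase=(12,6,3,9) vs β=10 → FL=W FR=S RL=S RR=S
t=8: phase=(13,7,4,10) vs β=10 → FL=W FR=S RL=S RR=W
t=9: phase=(14,8,5,11) vs β=10 → FL=W FR=S RL=S RR=W
t=14: phase=(3,13,10,0) vs β=10 → FL=S FR=W RL=W RR=S
t=20: phase=(9,3,0,6) vs β=10 → FL=S FR=S RL=S RR=S


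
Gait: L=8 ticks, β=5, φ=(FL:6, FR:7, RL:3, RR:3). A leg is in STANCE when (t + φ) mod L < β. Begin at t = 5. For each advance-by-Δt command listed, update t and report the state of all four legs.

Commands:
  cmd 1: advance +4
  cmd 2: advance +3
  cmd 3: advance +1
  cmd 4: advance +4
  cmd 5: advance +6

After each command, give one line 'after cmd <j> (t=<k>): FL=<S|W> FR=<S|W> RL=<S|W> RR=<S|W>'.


start t=5: FL=S FR=S RL=S RR=S
cmd 1: advance +4 → t=9, phase=(7,0,4,4) → FL=W FR=S RL=S RR=S
cmd 2: advance +3 → t=12, phase=(2,3,7,7) → FL=S FR=S RL=W RR=W
cmd 3: advance +1 → t=13, phase=(3,4,0,0) → FL=S FR=S RL=S RR=S
cmd 4: advance +4 → t=17, phase=(7,0,4,4) → FL=W FR=S RL=S RR=S
cmd 5: advance +6 → t=23, phase=(5,6,2,2) → FL=W FR=W RL=S RR=S

after cmd 1 (t=9): FL=W FR=S RL=S RR=S
after cmd 2 (t=12): FL=S FR=S RL=W RR=W
after cmd 3 (t=13): FL=S FR=S RL=S RR=S
after cmd 4 (t=17): FL=W FR=S RL=S RR=S
after cmd 5 (t=23): FL=W FR=W RL=S RR=S


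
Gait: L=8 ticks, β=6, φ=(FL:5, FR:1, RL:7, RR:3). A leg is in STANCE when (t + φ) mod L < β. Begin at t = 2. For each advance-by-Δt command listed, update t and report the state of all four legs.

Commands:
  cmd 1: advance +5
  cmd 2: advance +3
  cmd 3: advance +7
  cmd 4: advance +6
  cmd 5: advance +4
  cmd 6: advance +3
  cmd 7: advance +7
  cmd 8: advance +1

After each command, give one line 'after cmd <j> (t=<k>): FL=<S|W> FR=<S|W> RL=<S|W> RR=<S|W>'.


start t=2: FL=W FR=S RL=S RR=S
cmd 1: advance +5 → t=7, phase=(4,0,6,2) → FL=S FR=S RL=W RR=S
cmd 2: advance +3 → t=10, phase=(7,3,1,5) → FL=W FR=S RL=S RR=S
cmd 3: advance +7 → t=17, phase=(6,2,0,4) → FL=W FR=S RL=S RR=S
cmd 4: advance +6 → t=23, phase=(4,0,6,2) → FL=S FR=S RL=W RR=S
cmd 5: advance +4 → t=27, phase=(0,4,2,6) → FL=S FR=S RL=S RR=W
cmd 6: advance +3 → t=30, phase=(3,7,5,1) → FL=S FR=W RL=S RR=S
cmd 7: advance +7 → t=37, phase=(2,6,4,0) → FL=S FR=W RL=S RR=S
cmd 8: advance +1 → t=38, phase=(3,7,5,1) → FL=S FR=W RL=S RR=S

after cmd 1 (t=7): FL=S FR=S RL=W RR=S
after cmd 2 (t=10): FL=W FR=S RL=S RR=S
after cmd 3 (t=17): FL=W FR=S RL=S RR=S
after cmd 4 (t=23): FL=S FR=S RL=W RR=S
after cmd 5 (t=27): FL=S FR=S RL=S RR=W
after cmd 6 (t=30): FL=S FR=W RL=S RR=S
after cmd 7 (t=37): FL=S FR=W RL=S RR=S
after cmd 8 (t=38): FL=S FR=W RL=S RR=S


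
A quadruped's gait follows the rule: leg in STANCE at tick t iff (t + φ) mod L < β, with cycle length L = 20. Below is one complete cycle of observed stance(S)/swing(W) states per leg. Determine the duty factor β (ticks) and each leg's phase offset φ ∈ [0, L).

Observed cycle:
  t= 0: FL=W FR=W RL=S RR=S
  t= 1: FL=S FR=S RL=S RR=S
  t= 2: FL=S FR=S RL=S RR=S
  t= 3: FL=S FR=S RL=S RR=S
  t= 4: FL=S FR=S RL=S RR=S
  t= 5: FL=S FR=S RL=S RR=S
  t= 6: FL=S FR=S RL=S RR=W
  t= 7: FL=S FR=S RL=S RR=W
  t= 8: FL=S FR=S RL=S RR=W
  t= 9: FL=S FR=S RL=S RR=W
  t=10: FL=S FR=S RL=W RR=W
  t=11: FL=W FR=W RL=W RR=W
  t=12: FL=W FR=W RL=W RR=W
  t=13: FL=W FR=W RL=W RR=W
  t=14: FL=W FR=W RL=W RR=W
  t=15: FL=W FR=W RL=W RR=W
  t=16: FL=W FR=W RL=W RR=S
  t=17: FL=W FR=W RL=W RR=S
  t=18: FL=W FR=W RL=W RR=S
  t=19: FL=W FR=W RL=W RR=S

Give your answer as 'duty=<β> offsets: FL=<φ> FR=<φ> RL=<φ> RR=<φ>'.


duty=10 offsets: FL=19 FR=19 RL=0 RR=4

duty β = stance ticks per leg = 10
FL: stance ticks = 10; W→S at t=1 → φ=19
FR: stance ticks = 10; W→S at t=1 → φ=19
RL: stance ticks = 10; W→S at t=0 → φ=0
RR: stance ticks = 10; W→S at t=16 → φ=4


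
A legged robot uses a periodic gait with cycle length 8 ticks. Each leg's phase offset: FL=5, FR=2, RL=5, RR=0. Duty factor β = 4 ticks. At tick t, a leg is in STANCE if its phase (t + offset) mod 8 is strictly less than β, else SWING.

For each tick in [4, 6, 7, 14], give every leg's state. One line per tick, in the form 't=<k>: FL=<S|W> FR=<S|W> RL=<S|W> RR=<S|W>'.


t=4: phase=(1,6,1,4) vs β=4 → FL=S FR=W RL=S RR=W
t=6: phase=(3,0,3,6) vs β=4 → FL=S FR=S RL=S RR=W
t=7: phase=(4,1,4,7) vs β=4 → FL=W FR=S RL=W RR=W
t=14: phase=(3,0,3,6) vs β=4 → FL=S FR=S RL=S RR=W

t=4: FL=S FR=W RL=S RR=W
t=6: FL=S FR=S RL=S RR=W
t=7: FL=W FR=S RL=W RR=W
t=14: FL=S FR=S RL=S RR=W


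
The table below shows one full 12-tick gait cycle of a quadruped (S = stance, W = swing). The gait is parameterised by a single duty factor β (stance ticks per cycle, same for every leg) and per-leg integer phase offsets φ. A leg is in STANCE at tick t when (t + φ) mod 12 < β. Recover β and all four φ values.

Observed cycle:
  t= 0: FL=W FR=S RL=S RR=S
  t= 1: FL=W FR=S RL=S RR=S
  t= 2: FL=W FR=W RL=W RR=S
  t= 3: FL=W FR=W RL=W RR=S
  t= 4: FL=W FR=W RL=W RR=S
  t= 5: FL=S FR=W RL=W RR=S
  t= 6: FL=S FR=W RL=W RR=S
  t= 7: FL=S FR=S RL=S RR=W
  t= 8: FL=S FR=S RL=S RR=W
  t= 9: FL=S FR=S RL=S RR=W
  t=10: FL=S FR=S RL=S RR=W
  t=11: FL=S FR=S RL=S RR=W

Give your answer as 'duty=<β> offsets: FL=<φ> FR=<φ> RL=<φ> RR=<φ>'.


duty=7 offsets: FL=7 FR=5 RL=5 RR=0

duty β = stance ticks per leg = 7
FL: stance ticks = 7; W→S at t=5 → φ=7
FR: stance ticks = 7; W→S at t=7 → φ=5
RL: stance ticks = 7; W→S at t=7 → φ=5
RR: stance ticks = 7; W→S at t=0 → φ=0


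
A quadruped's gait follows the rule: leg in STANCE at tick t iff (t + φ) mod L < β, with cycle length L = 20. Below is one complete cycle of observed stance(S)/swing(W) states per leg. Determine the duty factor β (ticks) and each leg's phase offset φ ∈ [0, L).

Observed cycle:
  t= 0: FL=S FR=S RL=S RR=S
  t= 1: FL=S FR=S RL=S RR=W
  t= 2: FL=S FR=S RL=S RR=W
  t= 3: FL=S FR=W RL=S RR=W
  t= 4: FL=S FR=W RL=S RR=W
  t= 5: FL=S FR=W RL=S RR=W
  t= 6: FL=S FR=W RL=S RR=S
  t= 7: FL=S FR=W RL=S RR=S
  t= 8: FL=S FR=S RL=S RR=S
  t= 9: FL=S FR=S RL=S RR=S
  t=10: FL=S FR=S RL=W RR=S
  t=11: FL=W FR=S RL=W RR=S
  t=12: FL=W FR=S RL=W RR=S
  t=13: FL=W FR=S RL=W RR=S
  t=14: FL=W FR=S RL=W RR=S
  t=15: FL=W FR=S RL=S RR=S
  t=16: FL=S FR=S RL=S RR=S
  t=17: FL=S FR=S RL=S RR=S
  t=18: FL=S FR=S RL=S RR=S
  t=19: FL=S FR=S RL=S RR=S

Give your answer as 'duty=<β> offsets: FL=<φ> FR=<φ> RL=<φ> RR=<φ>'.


duty=15 offsets: FL=4 FR=12 RL=5 RR=14

duty β = stance ticks per leg = 15
FL: stance ticks = 15; W→S at t=16 → φ=4
FR: stance ticks = 15; W→S at t=8 → φ=12
RL: stance ticks = 15; W→S at t=15 → φ=5
RR: stance ticks = 15; W→S at t=6 → φ=14


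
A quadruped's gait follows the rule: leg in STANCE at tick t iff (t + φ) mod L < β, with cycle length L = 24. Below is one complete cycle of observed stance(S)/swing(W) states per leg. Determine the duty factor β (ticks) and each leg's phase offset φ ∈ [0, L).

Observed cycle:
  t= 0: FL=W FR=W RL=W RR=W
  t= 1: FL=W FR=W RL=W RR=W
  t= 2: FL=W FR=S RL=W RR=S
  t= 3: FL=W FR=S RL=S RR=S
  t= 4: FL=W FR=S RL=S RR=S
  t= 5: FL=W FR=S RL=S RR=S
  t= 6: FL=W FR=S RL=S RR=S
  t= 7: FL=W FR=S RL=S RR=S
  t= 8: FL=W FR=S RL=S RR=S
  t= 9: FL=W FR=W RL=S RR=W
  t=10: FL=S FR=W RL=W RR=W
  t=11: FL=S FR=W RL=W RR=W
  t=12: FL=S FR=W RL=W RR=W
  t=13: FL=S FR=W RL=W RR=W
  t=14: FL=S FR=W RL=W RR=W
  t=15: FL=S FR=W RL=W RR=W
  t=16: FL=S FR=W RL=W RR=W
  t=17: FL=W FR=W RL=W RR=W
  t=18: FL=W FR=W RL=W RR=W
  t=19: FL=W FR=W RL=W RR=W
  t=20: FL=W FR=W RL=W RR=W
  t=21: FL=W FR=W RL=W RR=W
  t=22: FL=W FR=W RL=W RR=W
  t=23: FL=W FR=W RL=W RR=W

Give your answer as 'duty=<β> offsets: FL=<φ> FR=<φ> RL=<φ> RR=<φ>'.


duty=7 offsets: FL=14 FR=22 RL=21 RR=22

duty β = stance ticks per leg = 7
FL: stance ticks = 7; W→S at t=10 → φ=14
FR: stance ticks = 7; W→S at t=2 → φ=22
RL: stance ticks = 7; W→S at t=3 → φ=21
RR: stance ticks = 7; W→S at t=2 → φ=22


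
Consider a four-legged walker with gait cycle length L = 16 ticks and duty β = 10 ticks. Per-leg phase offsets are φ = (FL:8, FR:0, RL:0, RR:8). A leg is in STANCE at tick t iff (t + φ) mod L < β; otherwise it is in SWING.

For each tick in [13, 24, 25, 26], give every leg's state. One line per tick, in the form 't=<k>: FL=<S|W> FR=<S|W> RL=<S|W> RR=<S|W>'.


t=13: phase=(5,13,13,5) vs β=10 → FL=S FR=W RL=W RR=S
t=24: phase=(0,8,8,0) vs β=10 → FL=S FR=S RL=S RR=S
t=25: phase=(1,9,9,1) vs β=10 → FL=S FR=S RL=S RR=S
t=26: phase=(2,10,10,2) vs β=10 → FL=S FR=W RL=W RR=S

t=13: FL=S FR=W RL=W RR=S
t=24: FL=S FR=S RL=S RR=S
t=25: FL=S FR=S RL=S RR=S
t=26: FL=S FR=W RL=W RR=S


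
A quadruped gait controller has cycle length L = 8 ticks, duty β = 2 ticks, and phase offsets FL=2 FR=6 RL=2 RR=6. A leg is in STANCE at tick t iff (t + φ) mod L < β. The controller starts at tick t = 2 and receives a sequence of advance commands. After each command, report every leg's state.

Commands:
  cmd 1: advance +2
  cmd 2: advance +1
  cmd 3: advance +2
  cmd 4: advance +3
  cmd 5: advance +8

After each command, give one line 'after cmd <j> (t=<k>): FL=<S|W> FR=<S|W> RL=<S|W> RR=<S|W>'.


after cmd 1 (t=4): FL=W FR=W RL=W RR=W
after cmd 2 (t=5): FL=W FR=W RL=W RR=W
after cmd 3 (t=7): FL=S FR=W RL=S RR=W
after cmd 4 (t=10): FL=W FR=S RL=W RR=S
after cmd 5 (t=18): FL=W FR=S RL=W RR=S

start t=2: FL=W FR=S RL=W RR=S
cmd 1: advance +2 → t=4, phase=(6,2,6,2) → FL=W FR=W RL=W RR=W
cmd 2: advance +1 → t=5, phase=(7,3,7,3) → FL=W FR=W RL=W RR=W
cmd 3: advance +2 → t=7, phase=(1,5,1,5) → FL=S FR=W RL=S RR=W
cmd 4: advance +3 → t=10, phase=(4,0,4,0) → FL=W FR=S RL=W RR=S
cmd 5: advance +8 → t=18, phase=(4,0,4,0) → FL=W FR=S RL=W RR=S


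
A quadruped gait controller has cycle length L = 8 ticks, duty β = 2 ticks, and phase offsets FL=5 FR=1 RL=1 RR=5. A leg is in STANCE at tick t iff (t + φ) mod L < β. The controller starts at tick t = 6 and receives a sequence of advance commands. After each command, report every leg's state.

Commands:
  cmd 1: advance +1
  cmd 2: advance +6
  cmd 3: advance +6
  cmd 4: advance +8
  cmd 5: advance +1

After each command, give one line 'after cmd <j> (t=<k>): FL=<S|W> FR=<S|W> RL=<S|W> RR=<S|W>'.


after cmd 1 (t=7): FL=W FR=S RL=S RR=W
after cmd 2 (t=13): FL=W FR=W RL=W RR=W
after cmd 3 (t=19): FL=S FR=W RL=W RR=S
after cmd 4 (t=27): FL=S FR=W RL=W RR=S
after cmd 5 (t=28): FL=S FR=W RL=W RR=S

start t=6: FL=W FR=W RL=W RR=W
cmd 1: advance +1 → t=7, phase=(4,0,0,4) → FL=W FR=S RL=S RR=W
cmd 2: advance +6 → t=13, phase=(2,6,6,2) → FL=W FR=W RL=W RR=W
cmd 3: advance +6 → t=19, phase=(0,4,4,0) → FL=S FR=W RL=W RR=S
cmd 4: advance +8 → t=27, phase=(0,4,4,0) → FL=S FR=W RL=W RR=S
cmd 5: advance +1 → t=28, phase=(1,5,5,1) → FL=S FR=W RL=W RR=S


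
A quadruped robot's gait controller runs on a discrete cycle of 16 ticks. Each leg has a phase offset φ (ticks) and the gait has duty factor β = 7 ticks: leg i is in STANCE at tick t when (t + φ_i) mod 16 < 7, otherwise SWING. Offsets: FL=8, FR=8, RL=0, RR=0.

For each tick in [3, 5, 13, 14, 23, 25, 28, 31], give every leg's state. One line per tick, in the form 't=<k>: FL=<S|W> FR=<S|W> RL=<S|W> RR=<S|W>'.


t=3: phase=(11,11,3,3) vs β=7 → FL=W FR=W RL=S RR=S
t=5: phase=(13,13,5,5) vs β=7 → FL=W FR=W RL=S RR=S
t=13: phase=(5,5,13,13) vs β=7 → FL=S FR=S RL=W RR=W
t=14: phase=(6,6,14,14) vs β=7 → FL=S FR=S RL=W RR=W
t=23: phase=(15,15,7,7) vs β=7 → FL=W FR=W RL=W RR=W
t=25: phase=(1,1,9,9) vs β=7 → FL=S FR=S RL=W RR=W
t=28: phase=(4,4,12,12) vs β=7 → FL=S FR=S RL=W RR=W
t=31: phase=(7,7,15,15) vs β=7 → FL=W FR=W RL=W RR=W

t=3: FL=W FR=W RL=S RR=S
t=5: FL=W FR=W RL=S RR=S
t=13: FL=S FR=S RL=W RR=W
t=14: FL=S FR=S RL=W RR=W
t=23: FL=W FR=W RL=W RR=W
t=25: FL=S FR=S RL=W RR=W
t=28: FL=S FR=S RL=W RR=W
t=31: FL=W FR=W RL=W RR=W


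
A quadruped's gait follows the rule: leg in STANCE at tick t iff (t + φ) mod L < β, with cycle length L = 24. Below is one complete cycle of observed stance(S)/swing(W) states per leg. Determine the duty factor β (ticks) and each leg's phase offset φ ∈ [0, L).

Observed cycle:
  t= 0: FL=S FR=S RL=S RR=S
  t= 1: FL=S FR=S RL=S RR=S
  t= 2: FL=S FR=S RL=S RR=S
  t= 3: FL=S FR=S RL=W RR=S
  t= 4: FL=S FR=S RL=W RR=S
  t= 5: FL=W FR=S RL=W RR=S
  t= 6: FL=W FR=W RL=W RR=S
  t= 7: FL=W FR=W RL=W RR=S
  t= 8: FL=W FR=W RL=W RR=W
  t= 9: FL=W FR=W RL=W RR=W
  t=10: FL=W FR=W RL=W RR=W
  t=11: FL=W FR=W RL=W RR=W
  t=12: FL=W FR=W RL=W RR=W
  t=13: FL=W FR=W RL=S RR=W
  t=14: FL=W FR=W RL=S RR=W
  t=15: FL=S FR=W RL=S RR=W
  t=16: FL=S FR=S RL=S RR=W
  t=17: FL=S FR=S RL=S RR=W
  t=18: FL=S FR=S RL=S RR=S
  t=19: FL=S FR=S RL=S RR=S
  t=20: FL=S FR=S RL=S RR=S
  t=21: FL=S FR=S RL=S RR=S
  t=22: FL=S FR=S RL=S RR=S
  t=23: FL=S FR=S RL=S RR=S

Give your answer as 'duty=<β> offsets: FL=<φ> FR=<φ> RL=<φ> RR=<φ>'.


duty=14 offsets: FL=9 FR=8 RL=11 RR=6

duty β = stance ticks per leg = 14
FL: stance ticks = 14; W→S at t=15 → φ=9
FR: stance ticks = 14; W→S at t=16 → φ=8
RL: stance ticks = 14; W→S at t=13 → φ=11
RR: stance ticks = 14; W→S at t=18 → φ=6


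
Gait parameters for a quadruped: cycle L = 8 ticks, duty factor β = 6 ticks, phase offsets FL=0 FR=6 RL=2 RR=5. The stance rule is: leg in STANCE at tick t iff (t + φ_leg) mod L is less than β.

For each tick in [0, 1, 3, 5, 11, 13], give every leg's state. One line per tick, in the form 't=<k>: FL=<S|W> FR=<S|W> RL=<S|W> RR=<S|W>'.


t=0: phase=(0,6,2,5) vs β=6 → FL=S FR=W RL=S RR=S
t=1: phase=(1,7,3,6) vs β=6 → FL=S FR=W RL=S RR=W
t=3: phase=(3,1,5,0) vs β=6 → FL=S FR=S RL=S RR=S
t=5: phase=(5,3,7,2) vs β=6 → FL=S FR=S RL=W RR=S
t=11: phase=(3,1,5,0) vs β=6 → FL=S FR=S RL=S RR=S
t=13: phase=(5,3,7,2) vs β=6 → FL=S FR=S RL=W RR=S

t=0: FL=S FR=W RL=S RR=S
t=1: FL=S FR=W RL=S RR=W
t=3: FL=S FR=S RL=S RR=S
t=5: FL=S FR=S RL=W RR=S
t=11: FL=S FR=S RL=S RR=S
t=13: FL=S FR=S RL=W RR=S


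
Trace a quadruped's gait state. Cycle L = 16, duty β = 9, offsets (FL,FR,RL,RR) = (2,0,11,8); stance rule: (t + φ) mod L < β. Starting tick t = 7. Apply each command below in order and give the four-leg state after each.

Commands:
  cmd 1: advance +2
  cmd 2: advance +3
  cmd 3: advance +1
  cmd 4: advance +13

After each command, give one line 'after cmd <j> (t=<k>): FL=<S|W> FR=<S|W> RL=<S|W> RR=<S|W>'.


start t=7: FL=W FR=S RL=S RR=W
cmd 1: advance +2 → t=9, phase=(11,9,4,1) → FL=W FR=W RL=S RR=S
cmd 2: advance +3 → t=12, phase=(14,12,7,4) → FL=W FR=W RL=S RR=S
cmd 3: advance +1 → t=13, phase=(15,13,8,5) → FL=W FR=W RL=S RR=S
cmd 4: advance +13 → t=26, phase=(12,10,5,2) → FL=W FR=W RL=S RR=S

after cmd 1 (t=9): FL=W FR=W RL=S RR=S
after cmd 2 (t=12): FL=W FR=W RL=S RR=S
after cmd 3 (t=13): FL=W FR=W RL=S RR=S
after cmd 4 (t=26): FL=W FR=W RL=S RR=S


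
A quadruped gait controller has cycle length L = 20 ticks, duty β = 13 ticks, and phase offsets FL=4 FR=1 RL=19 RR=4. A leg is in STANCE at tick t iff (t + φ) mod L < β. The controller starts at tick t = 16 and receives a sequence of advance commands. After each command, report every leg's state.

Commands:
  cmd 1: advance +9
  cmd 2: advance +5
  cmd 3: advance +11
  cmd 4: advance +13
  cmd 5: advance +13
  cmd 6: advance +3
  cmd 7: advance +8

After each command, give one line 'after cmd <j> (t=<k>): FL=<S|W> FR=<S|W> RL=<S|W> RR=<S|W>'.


start t=16: FL=S FR=W RL=W RR=S
cmd 1: advance +9 → t=25, phase=(9,6,4,9) → FL=S FR=S RL=S RR=S
cmd 2: advance +5 → t=30, phase=(14,11,9,14) → FL=W FR=S RL=S RR=W
cmd 3: advance +11 → t=41, phase=(5,2,0,5) → FL=S FR=S RL=S RR=S
cmd 4: advance +13 → t=54, phase=(18,15,13,18) → FL=W FR=W RL=W RR=W
cmd 5: advance +13 → t=67, phase=(11,8,6,11) → FL=S FR=S RL=S RR=S
cmd 6: advance +3 → t=70, phase=(14,11,9,14) → FL=W FR=S RL=S RR=W
cmd 7: advance +8 → t=78, phase=(2,19,17,2) → FL=S FR=W RL=W RR=S

after cmd 1 (t=25): FL=S FR=S RL=S RR=S
after cmd 2 (t=30): FL=W FR=S RL=S RR=W
after cmd 3 (t=41): FL=S FR=S RL=S RR=S
after cmd 4 (t=54): FL=W FR=W RL=W RR=W
after cmd 5 (t=67): FL=S FR=S RL=S RR=S
after cmd 6 (t=70): FL=W FR=S RL=S RR=W
after cmd 7 (t=78): FL=S FR=W RL=W RR=S


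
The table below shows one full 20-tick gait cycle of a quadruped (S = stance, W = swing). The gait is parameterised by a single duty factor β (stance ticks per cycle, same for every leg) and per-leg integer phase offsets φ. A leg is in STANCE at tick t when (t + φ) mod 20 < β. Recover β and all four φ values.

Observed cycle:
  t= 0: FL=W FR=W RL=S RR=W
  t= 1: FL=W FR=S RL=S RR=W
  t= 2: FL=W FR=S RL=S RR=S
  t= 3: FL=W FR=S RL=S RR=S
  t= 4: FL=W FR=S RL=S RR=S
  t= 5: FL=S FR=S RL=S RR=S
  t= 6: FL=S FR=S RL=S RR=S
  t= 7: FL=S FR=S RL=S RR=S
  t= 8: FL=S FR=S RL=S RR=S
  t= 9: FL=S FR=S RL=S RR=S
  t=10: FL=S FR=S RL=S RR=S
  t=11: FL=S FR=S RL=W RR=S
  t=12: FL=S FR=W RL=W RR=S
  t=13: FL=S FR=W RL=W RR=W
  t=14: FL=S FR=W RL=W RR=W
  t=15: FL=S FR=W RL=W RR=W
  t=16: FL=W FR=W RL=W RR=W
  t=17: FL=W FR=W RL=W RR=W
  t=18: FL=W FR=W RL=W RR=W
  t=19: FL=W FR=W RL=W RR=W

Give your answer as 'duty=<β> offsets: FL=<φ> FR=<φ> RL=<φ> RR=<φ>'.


duty=11 offsets: FL=15 FR=19 RL=0 RR=18

duty β = stance ticks per leg = 11
FL: stance ticks = 11; W→S at t=5 → φ=15
FR: stance ticks = 11; W→S at t=1 → φ=19
RL: stance ticks = 11; W→S at t=0 → φ=0
RR: stance ticks = 11; W→S at t=2 → φ=18


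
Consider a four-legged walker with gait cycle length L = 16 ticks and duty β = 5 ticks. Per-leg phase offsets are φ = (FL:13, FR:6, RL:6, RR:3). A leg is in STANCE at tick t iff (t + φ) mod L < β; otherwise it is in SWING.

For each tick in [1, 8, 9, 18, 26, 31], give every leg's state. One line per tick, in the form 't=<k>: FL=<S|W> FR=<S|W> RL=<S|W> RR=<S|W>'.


t=1: FL=W FR=W RL=W RR=S
t=8: FL=W FR=W RL=W RR=W
t=9: FL=W FR=W RL=W RR=W
t=18: FL=W FR=W RL=W RR=W
t=26: FL=W FR=S RL=S RR=W
t=31: FL=W FR=W RL=W RR=S

t=1: phase=(14,7,7,4) vs β=5 → FL=W FR=W RL=W RR=S
t=8: phase=(5,14,14,11) vs β=5 → FL=W FR=W RL=W RR=W
t=9: phase=(6,15,15,12) vs β=5 → FL=W FR=W RL=W RR=W
t=18: phase=(15,8,8,5) vs β=5 → FL=W FR=W RL=W RR=W
t=26: phase=(7,0,0,13) vs β=5 → FL=W FR=S RL=S RR=W
t=31: phase=(12,5,5,2) vs β=5 → FL=W FR=W RL=W RR=S


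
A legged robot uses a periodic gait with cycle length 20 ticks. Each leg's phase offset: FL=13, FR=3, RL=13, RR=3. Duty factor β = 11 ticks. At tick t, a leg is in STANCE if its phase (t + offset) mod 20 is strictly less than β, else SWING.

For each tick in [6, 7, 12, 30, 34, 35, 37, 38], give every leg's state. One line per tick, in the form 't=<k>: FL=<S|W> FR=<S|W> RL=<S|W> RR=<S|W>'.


t=6: FL=W FR=S RL=W RR=S
t=7: FL=S FR=S RL=S RR=S
t=12: FL=S FR=W RL=S RR=W
t=30: FL=S FR=W RL=S RR=W
t=34: FL=S FR=W RL=S RR=W
t=35: FL=S FR=W RL=S RR=W
t=37: FL=S FR=S RL=S RR=S
t=38: FL=W FR=S RL=W RR=S

t=6: phase=(19,9,19,9) vs β=11 → FL=W FR=S RL=W RR=S
t=7: phase=(0,10,0,10) vs β=11 → FL=S FR=S RL=S RR=S
t=12: phase=(5,15,5,15) vs β=11 → FL=S FR=W RL=S RR=W
t=30: phase=(3,13,3,13) vs β=11 → FL=S FR=W RL=S RR=W
t=34: phase=(7,17,7,17) vs β=11 → FL=S FR=W RL=S RR=W
t=35: phase=(8,18,8,18) vs β=11 → FL=S FR=W RL=S RR=W
t=37: phase=(10,0,10,0) vs β=11 → FL=S FR=S RL=S RR=S
t=38: phase=(11,1,11,1) vs β=11 → FL=W FR=S RL=W RR=S


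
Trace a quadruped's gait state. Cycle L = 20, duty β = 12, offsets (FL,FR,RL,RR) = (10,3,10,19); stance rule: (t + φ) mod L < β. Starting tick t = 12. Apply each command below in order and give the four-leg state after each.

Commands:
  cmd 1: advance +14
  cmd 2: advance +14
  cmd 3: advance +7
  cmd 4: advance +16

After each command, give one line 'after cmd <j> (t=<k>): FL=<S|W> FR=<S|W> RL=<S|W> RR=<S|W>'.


after cmd 1 (t=26): FL=W FR=S RL=W RR=S
after cmd 2 (t=40): FL=S FR=S RL=S RR=W
after cmd 3 (t=47): FL=W FR=S RL=W RR=S
after cmd 4 (t=63): FL=W FR=S RL=W RR=S

start t=12: FL=S FR=W RL=S RR=S
cmd 1: advance +14 → t=26, phase=(16,9,16,5) → FL=W FR=S RL=W RR=S
cmd 2: advance +14 → t=40, phase=(10,3,10,19) → FL=S FR=S RL=S RR=W
cmd 3: advance +7 → t=47, phase=(17,10,17,6) → FL=W FR=S RL=W RR=S
cmd 4: advance +16 → t=63, phase=(13,6,13,2) → FL=W FR=S RL=W RR=S


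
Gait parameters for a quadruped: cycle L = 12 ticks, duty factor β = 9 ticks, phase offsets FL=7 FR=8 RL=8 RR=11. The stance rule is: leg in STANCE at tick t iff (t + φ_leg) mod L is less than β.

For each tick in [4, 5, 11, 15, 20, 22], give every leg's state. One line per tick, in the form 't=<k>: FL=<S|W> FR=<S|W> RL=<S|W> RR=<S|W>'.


t=4: FL=W FR=S RL=S RR=S
t=5: FL=S FR=S RL=S RR=S
t=11: FL=S FR=S RL=S RR=W
t=15: FL=W FR=W RL=W RR=S
t=20: FL=S FR=S RL=S RR=S
t=22: FL=S FR=S RL=S RR=W

t=4: phase=(11,0,0,3) vs β=9 → FL=W FR=S RL=S RR=S
t=5: phase=(0,1,1,4) vs β=9 → FL=S FR=S RL=S RR=S
t=11: phase=(6,7,7,10) vs β=9 → FL=S FR=S RL=S RR=W
t=15: phase=(10,11,11,2) vs β=9 → FL=W FR=W RL=W RR=S
t=20: phase=(3,4,4,7) vs β=9 → FL=S FR=S RL=S RR=S
t=22: phase=(5,6,6,9) vs β=9 → FL=S FR=S RL=S RR=W


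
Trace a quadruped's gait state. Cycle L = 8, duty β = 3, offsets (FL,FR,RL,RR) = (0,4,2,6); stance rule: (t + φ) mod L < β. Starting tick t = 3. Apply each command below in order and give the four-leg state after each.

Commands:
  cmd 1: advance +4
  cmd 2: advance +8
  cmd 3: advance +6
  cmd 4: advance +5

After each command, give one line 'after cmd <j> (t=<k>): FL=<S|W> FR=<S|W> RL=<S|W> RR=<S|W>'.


after cmd 1 (t=7): FL=W FR=W RL=S RR=W
after cmd 2 (t=15): FL=W FR=W RL=S RR=W
after cmd 3 (t=21): FL=W FR=S RL=W RR=W
after cmd 4 (t=26): FL=S FR=W RL=W RR=S

start t=3: FL=W FR=W RL=W RR=S
cmd 1: advance +4 → t=7, phase=(7,3,1,5) → FL=W FR=W RL=S RR=W
cmd 2: advance +8 → t=15, phase=(7,3,1,5) → FL=W FR=W RL=S RR=W
cmd 3: advance +6 → t=21, phase=(5,1,7,3) → FL=W FR=S RL=W RR=W
cmd 4: advance +5 → t=26, phase=(2,6,4,0) → FL=S FR=W RL=W RR=S


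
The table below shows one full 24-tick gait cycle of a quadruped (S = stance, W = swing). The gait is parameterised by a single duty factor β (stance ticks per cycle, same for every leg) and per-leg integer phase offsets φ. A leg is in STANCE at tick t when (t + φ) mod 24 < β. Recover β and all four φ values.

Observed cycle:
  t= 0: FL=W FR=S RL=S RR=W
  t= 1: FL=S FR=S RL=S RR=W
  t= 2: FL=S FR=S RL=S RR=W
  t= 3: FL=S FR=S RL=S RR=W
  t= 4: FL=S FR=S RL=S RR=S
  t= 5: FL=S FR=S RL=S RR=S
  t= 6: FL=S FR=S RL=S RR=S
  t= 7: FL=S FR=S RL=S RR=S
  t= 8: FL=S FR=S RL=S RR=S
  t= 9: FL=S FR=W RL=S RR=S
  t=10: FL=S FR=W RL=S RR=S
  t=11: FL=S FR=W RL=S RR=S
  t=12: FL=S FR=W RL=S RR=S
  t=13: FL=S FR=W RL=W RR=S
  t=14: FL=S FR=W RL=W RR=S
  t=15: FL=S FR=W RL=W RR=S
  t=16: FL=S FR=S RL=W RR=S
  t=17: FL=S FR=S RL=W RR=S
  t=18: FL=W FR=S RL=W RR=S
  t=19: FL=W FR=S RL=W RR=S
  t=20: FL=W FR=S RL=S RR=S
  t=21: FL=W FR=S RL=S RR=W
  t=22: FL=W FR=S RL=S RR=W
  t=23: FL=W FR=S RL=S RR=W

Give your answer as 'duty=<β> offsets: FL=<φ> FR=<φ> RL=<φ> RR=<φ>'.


duty β = stance ticks per leg = 17
FL: stance ticks = 17; W→S at t=1 → φ=23
FR: stance ticks = 17; W→S at t=16 → φ=8
RL: stance ticks = 17; W→S at t=20 → φ=4
RR: stance ticks = 17; W→S at t=4 → φ=20

duty=17 offsets: FL=23 FR=8 RL=4 RR=20


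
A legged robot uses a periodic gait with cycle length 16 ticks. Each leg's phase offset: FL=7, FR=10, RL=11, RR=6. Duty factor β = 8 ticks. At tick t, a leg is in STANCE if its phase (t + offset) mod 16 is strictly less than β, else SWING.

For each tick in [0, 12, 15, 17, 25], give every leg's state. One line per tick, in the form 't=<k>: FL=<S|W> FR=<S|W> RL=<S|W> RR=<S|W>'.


t=0: phase=(7,10,11,6) vs β=8 → FL=S FR=W RL=W RR=S
t=12: phase=(3,6,7,2) vs β=8 → FL=S FR=S RL=S RR=S
t=15: phase=(6,9,10,5) vs β=8 → FL=S FR=W RL=W RR=S
t=17: phase=(8,11,12,7) vs β=8 → FL=W FR=W RL=W RR=S
t=25: phase=(0,3,4,15) vs β=8 → FL=S FR=S RL=S RR=W

t=0: FL=S FR=W RL=W RR=S
t=12: FL=S FR=S RL=S RR=S
t=15: FL=S FR=W RL=W RR=S
t=17: FL=W FR=W RL=W RR=S
t=25: FL=S FR=S RL=S RR=W


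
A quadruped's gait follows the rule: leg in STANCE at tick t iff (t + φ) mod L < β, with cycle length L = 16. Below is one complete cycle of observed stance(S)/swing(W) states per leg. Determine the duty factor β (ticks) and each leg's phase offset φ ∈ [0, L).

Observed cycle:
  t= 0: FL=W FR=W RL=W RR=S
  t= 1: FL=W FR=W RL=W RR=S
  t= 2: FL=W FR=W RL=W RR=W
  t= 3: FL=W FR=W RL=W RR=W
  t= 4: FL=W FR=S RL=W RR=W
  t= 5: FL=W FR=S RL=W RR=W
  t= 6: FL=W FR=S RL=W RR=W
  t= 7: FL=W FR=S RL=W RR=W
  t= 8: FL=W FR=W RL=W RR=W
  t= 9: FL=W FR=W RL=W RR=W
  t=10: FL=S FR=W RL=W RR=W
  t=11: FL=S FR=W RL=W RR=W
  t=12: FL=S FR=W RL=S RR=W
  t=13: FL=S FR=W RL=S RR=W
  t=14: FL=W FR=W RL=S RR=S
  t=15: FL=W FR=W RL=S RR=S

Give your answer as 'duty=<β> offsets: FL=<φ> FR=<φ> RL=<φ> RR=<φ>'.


duty β = stance ticks per leg = 4
FL: stance ticks = 4; W→S at t=10 → φ=6
FR: stance ticks = 4; W→S at t=4 → φ=12
RL: stance ticks = 4; W→S at t=12 → φ=4
RR: stance ticks = 4; W→S at t=14 → φ=2

duty=4 offsets: FL=6 FR=12 RL=4 RR=2


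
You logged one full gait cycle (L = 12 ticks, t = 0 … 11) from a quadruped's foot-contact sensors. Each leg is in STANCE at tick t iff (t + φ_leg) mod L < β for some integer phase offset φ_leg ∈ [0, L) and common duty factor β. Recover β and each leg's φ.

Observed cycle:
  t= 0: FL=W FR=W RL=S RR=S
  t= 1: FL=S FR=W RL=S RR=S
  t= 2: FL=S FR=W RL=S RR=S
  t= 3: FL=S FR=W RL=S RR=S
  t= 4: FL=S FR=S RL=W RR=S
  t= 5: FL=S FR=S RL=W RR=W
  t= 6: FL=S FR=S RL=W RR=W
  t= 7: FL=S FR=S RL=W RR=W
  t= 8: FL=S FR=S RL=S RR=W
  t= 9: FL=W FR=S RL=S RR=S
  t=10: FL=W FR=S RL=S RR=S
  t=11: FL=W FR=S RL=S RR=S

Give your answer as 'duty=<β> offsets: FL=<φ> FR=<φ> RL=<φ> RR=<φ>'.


duty β = stance ticks per leg = 8
FL: stance ticks = 8; W→S at t=1 → φ=11
FR: stance ticks = 8; W→S at t=4 → φ=8
RL: stance ticks = 8; W→S at t=8 → φ=4
RR: stance ticks = 8; W→S at t=9 → φ=3

duty=8 offsets: FL=11 FR=8 RL=4 RR=3


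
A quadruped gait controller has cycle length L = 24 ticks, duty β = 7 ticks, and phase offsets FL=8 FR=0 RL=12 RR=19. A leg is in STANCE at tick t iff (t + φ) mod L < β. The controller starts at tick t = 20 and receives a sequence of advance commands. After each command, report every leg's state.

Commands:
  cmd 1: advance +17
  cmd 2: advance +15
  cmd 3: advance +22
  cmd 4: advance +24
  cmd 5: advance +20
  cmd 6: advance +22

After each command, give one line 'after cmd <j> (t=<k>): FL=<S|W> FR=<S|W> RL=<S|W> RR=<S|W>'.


after cmd 1 (t=37): FL=W FR=W RL=S RR=W
after cmd 2 (t=52): FL=W FR=S RL=W RR=W
after cmd 3 (t=74): FL=W FR=S RL=W RR=W
after cmd 4 (t=98): FL=W FR=S RL=W RR=W
after cmd 5 (t=118): FL=S FR=W RL=W RR=W
after cmd 6 (t=140): FL=S FR=W RL=W RR=W

start t=20: FL=S FR=W RL=W RR=W
cmd 1: advance +17 → t=37, phase=(21,13,1,8) → FL=W FR=W RL=S RR=W
cmd 2: advance +15 → t=52, phase=(12,4,16,23) → FL=W FR=S RL=W RR=W
cmd 3: advance +22 → t=74, phase=(10,2,14,21) → FL=W FR=S RL=W RR=W
cmd 4: advance +24 → t=98, phase=(10,2,14,21) → FL=W FR=S RL=W RR=W
cmd 5: advance +20 → t=118, phase=(6,22,10,17) → FL=S FR=W RL=W RR=W
cmd 6: advance +22 → t=140, phase=(4,20,8,15) → FL=S FR=W RL=W RR=W


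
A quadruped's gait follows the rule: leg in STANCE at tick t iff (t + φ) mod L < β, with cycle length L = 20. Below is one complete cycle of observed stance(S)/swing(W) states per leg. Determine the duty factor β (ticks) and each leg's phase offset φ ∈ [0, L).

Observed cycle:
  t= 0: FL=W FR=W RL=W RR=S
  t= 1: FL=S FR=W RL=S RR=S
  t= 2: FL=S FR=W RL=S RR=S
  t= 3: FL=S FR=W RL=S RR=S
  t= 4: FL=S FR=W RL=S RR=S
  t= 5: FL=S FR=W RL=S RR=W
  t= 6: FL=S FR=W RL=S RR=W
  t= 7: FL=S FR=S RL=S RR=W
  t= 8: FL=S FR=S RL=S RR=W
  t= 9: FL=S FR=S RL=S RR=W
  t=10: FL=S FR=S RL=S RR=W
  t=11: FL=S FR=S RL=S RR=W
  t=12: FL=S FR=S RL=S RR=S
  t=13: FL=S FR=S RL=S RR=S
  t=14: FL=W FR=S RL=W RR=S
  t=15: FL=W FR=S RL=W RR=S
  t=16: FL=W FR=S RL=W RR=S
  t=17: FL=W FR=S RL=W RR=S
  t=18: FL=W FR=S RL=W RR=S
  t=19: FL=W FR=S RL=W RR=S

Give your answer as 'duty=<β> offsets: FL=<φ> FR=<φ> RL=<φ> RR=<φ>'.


duty=13 offsets: FL=19 FR=13 RL=19 RR=8

duty β = stance ticks per leg = 13
FL: stance ticks = 13; W→S at t=1 → φ=19
FR: stance ticks = 13; W→S at t=7 → φ=13
RL: stance ticks = 13; W→S at t=1 → φ=19
RR: stance ticks = 13; W→S at t=12 → φ=8


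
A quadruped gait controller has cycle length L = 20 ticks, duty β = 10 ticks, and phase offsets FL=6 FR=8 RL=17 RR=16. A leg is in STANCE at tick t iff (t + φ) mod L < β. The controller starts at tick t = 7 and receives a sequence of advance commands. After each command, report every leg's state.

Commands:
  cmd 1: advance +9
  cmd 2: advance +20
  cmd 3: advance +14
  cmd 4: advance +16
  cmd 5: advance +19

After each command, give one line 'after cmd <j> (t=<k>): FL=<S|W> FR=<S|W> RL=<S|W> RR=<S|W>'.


start t=7: FL=W FR=W RL=S RR=S
cmd 1: advance +9 → t=16, phase=(2,4,13,12) → FL=S FR=S RL=W RR=W
cmd 2: advance +20 → t=36, phase=(2,4,13,12) → FL=S FR=S RL=W RR=W
cmd 3: advance +14 → t=50, phase=(16,18,7,6) → FL=W FR=W RL=S RR=S
cmd 4: advance +16 → t=66, phase=(12,14,3,2) → FL=W FR=W RL=S RR=S
cmd 5: advance +19 → t=85, phase=(11,13,2,1) → FL=W FR=W RL=S RR=S

after cmd 1 (t=16): FL=S FR=S RL=W RR=W
after cmd 2 (t=36): FL=S FR=S RL=W RR=W
after cmd 3 (t=50): FL=W FR=W RL=S RR=S
after cmd 4 (t=66): FL=W FR=W RL=S RR=S
after cmd 5 (t=85): FL=W FR=W RL=S RR=S


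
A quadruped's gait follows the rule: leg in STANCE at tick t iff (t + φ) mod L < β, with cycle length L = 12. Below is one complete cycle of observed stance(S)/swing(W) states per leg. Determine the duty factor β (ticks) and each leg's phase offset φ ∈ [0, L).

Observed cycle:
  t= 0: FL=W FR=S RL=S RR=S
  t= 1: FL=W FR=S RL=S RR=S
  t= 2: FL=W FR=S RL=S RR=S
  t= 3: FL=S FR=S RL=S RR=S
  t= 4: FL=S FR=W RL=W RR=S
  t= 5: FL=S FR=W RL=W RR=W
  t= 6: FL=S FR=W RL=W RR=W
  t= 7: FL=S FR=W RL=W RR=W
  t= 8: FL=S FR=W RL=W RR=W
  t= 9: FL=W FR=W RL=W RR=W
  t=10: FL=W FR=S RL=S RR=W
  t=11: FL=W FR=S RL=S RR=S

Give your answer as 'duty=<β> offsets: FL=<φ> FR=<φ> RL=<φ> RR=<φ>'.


duty β = stance ticks per leg = 6
FL: stance ticks = 6; W→S at t=3 → φ=9
FR: stance ticks = 6; W→S at t=10 → φ=2
RL: stance ticks = 6; W→S at t=10 → φ=2
RR: stance ticks = 6; W→S at t=11 → φ=1

duty=6 offsets: FL=9 FR=2 RL=2 RR=1


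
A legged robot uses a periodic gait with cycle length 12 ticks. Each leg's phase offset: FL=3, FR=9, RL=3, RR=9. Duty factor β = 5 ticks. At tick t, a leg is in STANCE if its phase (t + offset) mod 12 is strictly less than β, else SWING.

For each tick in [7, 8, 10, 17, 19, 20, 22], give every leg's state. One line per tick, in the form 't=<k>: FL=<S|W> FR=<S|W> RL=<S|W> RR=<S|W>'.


t=7: FL=W FR=S RL=W RR=S
t=8: FL=W FR=W RL=W RR=W
t=10: FL=S FR=W RL=S RR=W
t=17: FL=W FR=S RL=W RR=S
t=19: FL=W FR=S RL=W RR=S
t=20: FL=W FR=W RL=W RR=W
t=22: FL=S FR=W RL=S RR=W

t=7: phase=(10,4,10,4) vs β=5 → FL=W FR=S RL=W RR=S
t=8: phase=(11,5,11,5) vs β=5 → FL=W FR=W RL=W RR=W
t=10: phase=(1,7,1,7) vs β=5 → FL=S FR=W RL=S RR=W
t=17: phase=(8,2,8,2) vs β=5 → FL=W FR=S RL=W RR=S
t=19: phase=(10,4,10,4) vs β=5 → FL=W FR=S RL=W RR=S
t=20: phase=(11,5,11,5) vs β=5 → FL=W FR=W RL=W RR=W
t=22: phase=(1,7,1,7) vs β=5 → FL=S FR=W RL=S RR=W


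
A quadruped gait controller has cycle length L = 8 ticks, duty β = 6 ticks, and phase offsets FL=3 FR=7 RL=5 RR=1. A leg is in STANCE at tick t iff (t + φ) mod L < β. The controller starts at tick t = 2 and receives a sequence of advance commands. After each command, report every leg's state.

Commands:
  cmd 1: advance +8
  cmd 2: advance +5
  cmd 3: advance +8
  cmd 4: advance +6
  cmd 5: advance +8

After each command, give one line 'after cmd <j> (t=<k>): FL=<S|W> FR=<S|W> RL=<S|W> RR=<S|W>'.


after cmd 1 (t=10): FL=S FR=S RL=W RR=S
after cmd 2 (t=15): FL=S FR=W RL=S RR=S
after cmd 3 (t=23): FL=S FR=W RL=S RR=S
after cmd 4 (t=29): FL=S FR=S RL=S RR=W
after cmd 5 (t=37): FL=S FR=S RL=S RR=W

start t=2: FL=S FR=S RL=W RR=S
cmd 1: advance +8 → t=10, phase=(5,1,7,3) → FL=S FR=S RL=W RR=S
cmd 2: advance +5 → t=15, phase=(2,6,4,0) → FL=S FR=W RL=S RR=S
cmd 3: advance +8 → t=23, phase=(2,6,4,0) → FL=S FR=W RL=S RR=S
cmd 4: advance +6 → t=29, phase=(0,4,2,6) → FL=S FR=S RL=S RR=W
cmd 5: advance +8 → t=37, phase=(0,4,2,6) → FL=S FR=S RL=S RR=W
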